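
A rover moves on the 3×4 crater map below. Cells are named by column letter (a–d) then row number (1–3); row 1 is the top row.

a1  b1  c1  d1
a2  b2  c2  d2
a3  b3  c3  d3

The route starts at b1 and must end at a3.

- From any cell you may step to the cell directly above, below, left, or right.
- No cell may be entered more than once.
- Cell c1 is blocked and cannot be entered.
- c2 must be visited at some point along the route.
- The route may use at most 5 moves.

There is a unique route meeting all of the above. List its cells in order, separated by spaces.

b1 b2 c2 c3 b3 a3

Any route must reach c2 and still end at a3 within 5 moves, so the order of the required stops is forced.
Route from b1: down 1 to b2, right 1 to c2, down 1 to c3, left 2 to a3 — 5 moves in all.
Check: all required cells visited; 5 ≤ 5 moves.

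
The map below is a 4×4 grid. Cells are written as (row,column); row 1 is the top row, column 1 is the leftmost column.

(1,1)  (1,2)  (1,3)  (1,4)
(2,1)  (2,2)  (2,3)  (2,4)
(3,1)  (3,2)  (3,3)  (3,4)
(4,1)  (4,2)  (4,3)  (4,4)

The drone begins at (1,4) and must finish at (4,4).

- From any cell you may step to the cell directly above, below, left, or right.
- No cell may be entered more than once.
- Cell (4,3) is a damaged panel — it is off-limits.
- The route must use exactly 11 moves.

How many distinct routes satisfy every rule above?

14

Need simple routes of exactly 11 moves from (1,4) to (4,4) (Manhattan distance 3, so 4 moves are spent on a detour and 4 undoing it).
Branch systematically from the start, pruning whenever the remaining move budget drops below the Manhattan distance to (4,4) or differs from it in parity. Grouping the completions by first move — via (2,4): 5; via (1,3): 9 — and summing: 5 + 9 = 14.
That gives 14 routes.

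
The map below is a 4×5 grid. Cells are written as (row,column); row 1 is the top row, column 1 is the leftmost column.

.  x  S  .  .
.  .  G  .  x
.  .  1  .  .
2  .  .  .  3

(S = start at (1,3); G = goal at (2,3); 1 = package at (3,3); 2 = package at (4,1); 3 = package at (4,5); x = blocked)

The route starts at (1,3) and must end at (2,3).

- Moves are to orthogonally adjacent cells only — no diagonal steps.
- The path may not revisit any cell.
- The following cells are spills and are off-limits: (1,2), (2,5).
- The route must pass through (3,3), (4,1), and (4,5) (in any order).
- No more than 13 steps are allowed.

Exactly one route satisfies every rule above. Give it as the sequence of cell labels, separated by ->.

(1,3) -> (1,4) -> (2,4) -> (3,4) -> (3,5) -> (4,5) -> (4,4) -> (4,3) -> (4,2) -> (4,1) -> (3,1) -> (3,2) -> (3,3) -> (2,3)

The 13-move cap with required stops at (3,3), (4,1), (4,5) leaves no slack for detours.
Route from (1,3): right to (1,4), 2× down (reaching (3,4)), right to (3,5), down to (4,5), 4× left (reaching (4,1)), up to (3,1), 2× right (reaching (3,3)), up to (2,3) — 13 moves in all.
Check: all required cells visited; 13 ≤ 13 moves.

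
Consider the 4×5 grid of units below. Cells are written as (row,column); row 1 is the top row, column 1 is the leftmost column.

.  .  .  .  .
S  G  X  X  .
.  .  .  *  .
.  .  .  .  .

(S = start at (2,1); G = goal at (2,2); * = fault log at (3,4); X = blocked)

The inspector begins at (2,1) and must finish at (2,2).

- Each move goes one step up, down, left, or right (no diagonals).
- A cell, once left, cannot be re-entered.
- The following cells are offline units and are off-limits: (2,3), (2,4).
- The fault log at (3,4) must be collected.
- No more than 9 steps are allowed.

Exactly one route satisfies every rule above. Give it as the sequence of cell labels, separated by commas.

The 9-move cap with required stops at (3,4) leaves no slack for detours.
Route from (2,1): down 2 to (4,1), right 3 to (4,4), up 1 to (3,4), left 2 to (3,2), up 1 to (2,2) — 9 moves in all.
Check: all required cells visited; 9 ≤ 9 moves.

(2,1), (3,1), (4,1), (4,2), (4,3), (4,4), (3,4), (3,3), (3,2), (2,2)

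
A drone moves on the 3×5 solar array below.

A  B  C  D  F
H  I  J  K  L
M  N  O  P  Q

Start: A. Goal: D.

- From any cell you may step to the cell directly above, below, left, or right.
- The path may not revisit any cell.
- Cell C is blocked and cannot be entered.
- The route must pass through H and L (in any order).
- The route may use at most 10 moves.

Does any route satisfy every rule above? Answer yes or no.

One route that works: A → H → I → J → K → L → F → D.

yes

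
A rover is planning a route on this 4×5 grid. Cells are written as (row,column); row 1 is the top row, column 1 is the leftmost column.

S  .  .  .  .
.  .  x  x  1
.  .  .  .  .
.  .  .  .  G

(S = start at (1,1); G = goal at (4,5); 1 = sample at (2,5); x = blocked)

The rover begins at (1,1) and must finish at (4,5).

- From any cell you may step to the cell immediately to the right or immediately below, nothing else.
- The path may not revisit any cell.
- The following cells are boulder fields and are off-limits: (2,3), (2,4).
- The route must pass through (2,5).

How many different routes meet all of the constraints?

A right/down-only route from (1,1) to (4,5) makes exactly 3 down-moves and 4 right-moves in some order.
With no other constraints that would be C(7,3) = 35 routes.
Split at (2,5) and multiply the segment counts (each segment already excludes blocked cells): (1,1)→(2,5): 1; (2,5)→(4,5): 1; product = 1.
That gives 1 route.

1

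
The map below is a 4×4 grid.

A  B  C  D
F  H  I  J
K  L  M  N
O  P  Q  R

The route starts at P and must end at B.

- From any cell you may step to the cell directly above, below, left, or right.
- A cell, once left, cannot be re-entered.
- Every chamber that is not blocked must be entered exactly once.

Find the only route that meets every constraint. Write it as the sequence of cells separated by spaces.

P O K L M Q R N J D C I H F A B

Need to visit all 16 open cells exactly once, starting at P and ending at B.
Cell R has only two open neighbours (N and Q), so the path must pass straight through it: one of those is the cell it's entered from and the other is where it exits.
Route from P: left 1 to O, up 1 to K, right 2 to M, down 1 to Q, right 1 to R, up 3 to D, left 1 to C, down 1 to I, left 2 to F, up 1 to A, right 1 to B — 15 moves in all.
Check: all 16 open cells covered.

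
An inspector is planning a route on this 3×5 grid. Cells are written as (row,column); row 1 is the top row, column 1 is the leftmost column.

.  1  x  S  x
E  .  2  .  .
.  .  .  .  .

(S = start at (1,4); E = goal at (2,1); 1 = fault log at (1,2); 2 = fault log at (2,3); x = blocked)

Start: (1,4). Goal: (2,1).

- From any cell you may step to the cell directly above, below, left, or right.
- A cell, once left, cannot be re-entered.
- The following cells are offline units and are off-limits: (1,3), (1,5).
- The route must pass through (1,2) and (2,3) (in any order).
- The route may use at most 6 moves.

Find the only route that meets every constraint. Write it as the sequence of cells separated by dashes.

The 6-move cap with required stops at (1,2), (2,3) leaves no slack for detours.
Route from (1,4): down to (2,4), 2× left (reaching (2,2)), up to (1,2), left to (1,1), down to (2,1) — 6 moves in all.
Check: all required cells visited; 6 ≤ 6 moves.

(1,4) - (2,4) - (2,3) - (2,2) - (1,2) - (1,1) - (2,1)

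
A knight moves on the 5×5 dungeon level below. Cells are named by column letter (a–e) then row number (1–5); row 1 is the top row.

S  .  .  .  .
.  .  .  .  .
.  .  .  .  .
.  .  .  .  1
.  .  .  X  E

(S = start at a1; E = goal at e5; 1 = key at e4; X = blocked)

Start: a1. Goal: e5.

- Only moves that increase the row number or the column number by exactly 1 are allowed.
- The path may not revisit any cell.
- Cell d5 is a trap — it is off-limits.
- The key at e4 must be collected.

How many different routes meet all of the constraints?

35

A right/down-only route from a1 to e5 makes exactly 4 down-moves and 4 right-moves in some order.
With no other constraints that would be C(8,4) = 70 routes.
Split at e4 and multiply the segment counts (each segment already excludes blocked cells): a1→e4: 35; e4→e5: 1; product = 35.
That gives 35 routes.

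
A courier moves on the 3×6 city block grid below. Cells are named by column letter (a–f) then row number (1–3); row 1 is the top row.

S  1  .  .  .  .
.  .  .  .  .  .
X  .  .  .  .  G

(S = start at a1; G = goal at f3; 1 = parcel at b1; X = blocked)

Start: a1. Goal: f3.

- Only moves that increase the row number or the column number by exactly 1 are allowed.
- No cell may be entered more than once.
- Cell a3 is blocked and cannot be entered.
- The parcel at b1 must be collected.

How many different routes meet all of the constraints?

A right/down-only route from a1 to f3 makes exactly 2 down-moves and 5 right-moves in some order.
With no other constraints that would be C(7,2) = 21 routes.
Split at b1 and multiply the segment counts (each segment already excludes blocked cells): a1→b1: 1; b1→f3: 15; product = 15.
That gives 15 routes.

15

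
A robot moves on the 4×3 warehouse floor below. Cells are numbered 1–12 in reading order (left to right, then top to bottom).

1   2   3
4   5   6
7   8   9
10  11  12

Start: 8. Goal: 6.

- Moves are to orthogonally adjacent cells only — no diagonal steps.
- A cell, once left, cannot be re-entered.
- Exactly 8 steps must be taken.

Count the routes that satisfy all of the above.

5

Need simple routes of exactly 8 moves from 8 to 6 (Manhattan distance 2, so 3 moves are spent on a detour and 3 undoing it).
Enumerating: 8 5 4 7 10 11 12 9 6 | 8 11 10 7 4 1 2 5 6 | 8 11 10 7 4 1 2 3 6 | 8 11 10 7 4 5 2 3 6 | 8 9 12 11 10 7 4 5 6.
That gives 5 routes.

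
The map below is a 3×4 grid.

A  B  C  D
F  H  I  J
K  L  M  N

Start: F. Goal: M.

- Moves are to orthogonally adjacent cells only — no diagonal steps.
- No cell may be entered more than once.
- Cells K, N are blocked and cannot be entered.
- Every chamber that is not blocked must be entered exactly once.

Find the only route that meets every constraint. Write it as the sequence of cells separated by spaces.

Need to visit all 10 open cells exactly once, starting at F and ending at M.
Cell L has only two open neighbours (H and M), so the path must pass straight through it: one of those is the cell it's entered from and the other is where it exits.
Route from F: up to A, 3× right (reaching D), down to J, 2× left (reaching H), down to L, right to M — 9 moves in all.
Check: all 10 open cells covered.

F A B C D J I H L M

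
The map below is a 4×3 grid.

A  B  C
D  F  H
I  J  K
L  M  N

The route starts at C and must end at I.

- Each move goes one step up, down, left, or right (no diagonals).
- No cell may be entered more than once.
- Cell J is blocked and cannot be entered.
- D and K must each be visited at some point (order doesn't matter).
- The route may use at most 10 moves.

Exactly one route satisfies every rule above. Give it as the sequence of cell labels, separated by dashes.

The 10-move cap with required stops at D, K leaves no slack for detours.
Route from C: 2× left (reaching A), down to D, 2× right (reaching H), 2× down (reaching N), 2× left (reaching L), up to I — 10 moves in all.
Check: all required cells visited; 10 ≤ 10 moves.

C - B - A - D - F - H - K - N - M - L - I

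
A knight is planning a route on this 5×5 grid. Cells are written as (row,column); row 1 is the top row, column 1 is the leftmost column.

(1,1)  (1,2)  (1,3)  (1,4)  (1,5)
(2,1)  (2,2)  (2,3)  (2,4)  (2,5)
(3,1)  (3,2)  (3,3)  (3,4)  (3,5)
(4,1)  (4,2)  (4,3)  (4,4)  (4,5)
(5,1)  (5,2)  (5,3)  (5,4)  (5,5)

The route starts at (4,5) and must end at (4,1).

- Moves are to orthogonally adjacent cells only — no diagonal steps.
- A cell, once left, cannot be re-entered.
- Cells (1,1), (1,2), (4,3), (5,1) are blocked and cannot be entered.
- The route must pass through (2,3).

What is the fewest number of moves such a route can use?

8

Any route passes through (2,3) somewhere between (4,5) and (4,1). Summing Manhattan distances along the two legs ((4,5) → (2,3) → (4,1)) gives a lower bound of 4 + 4 = 8 moves.
A route of 8 moves achieves this: (4,5) → (3,5) → (2,5) → (2,4) → (2,3) → (3,3) → (3,2) → (4,2) → (4,1).
Since 8 matches the lower bound, it is optimal.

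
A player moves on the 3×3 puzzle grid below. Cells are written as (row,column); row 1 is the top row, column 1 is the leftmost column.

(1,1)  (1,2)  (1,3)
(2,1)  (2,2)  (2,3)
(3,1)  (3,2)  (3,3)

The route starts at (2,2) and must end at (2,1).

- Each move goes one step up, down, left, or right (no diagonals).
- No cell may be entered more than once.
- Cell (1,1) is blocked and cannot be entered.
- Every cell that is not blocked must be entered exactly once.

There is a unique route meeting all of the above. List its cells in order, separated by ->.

(2,2) -> (1,2) -> (1,3) -> (2,3) -> (3,3) -> (3,2) -> (3,1) -> (2,1)

Need to visit all 8 open cells exactly once, starting at (2,2) and ending at (2,1).
Route from (2,2): up to (1,2), right to (1,3), 2× down (reaching (3,3)), 2× left (reaching (3,1)), up to (2,1) — 7 moves in all.
Check: all 8 open cells covered.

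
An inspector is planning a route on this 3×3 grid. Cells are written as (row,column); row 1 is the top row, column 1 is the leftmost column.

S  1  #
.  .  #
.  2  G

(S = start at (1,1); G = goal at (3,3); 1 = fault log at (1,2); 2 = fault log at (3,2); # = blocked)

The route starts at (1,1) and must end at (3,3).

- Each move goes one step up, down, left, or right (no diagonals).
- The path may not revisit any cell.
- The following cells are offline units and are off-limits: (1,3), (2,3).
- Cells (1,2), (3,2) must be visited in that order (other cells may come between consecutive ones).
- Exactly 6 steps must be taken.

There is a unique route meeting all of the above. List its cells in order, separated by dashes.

The waypoints must appear in the order (1,2), (3,2), with no cell reused.
Route from (1,1): right to (1,2), down to (2,2), left to (2,1), down to (3,1), 2× right (reaching (3,3)) — 6 moves in all.
Check: order respected (1 at step 1, 2 at step 5); 6 moves as required.

(1,1) - (1,2) - (2,2) - (2,1) - (3,1) - (3,2) - (3,3)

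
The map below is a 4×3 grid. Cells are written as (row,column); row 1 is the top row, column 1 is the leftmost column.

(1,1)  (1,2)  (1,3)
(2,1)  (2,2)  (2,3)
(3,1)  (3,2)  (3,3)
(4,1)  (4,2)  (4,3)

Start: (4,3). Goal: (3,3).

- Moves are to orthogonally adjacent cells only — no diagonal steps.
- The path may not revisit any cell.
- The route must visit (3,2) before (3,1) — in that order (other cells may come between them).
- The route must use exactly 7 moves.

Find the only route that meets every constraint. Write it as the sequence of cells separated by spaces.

(4,3) (4,2) (3,2) (3,1) (2,1) (2,2) (2,3) (3,3)

The waypoints must appear in the order (3,2), (3,1), with no cell reused.
Route from (4,3): left 1 to (4,2), up 1 to (3,2), left 1 to (3,1), up 1 to (2,1), right 2 to (2,3), down 1 to (3,3) — 7 moves in all.
Check: order respected ((3,2) at step 2, (3,1) at step 3); 7 moves as required.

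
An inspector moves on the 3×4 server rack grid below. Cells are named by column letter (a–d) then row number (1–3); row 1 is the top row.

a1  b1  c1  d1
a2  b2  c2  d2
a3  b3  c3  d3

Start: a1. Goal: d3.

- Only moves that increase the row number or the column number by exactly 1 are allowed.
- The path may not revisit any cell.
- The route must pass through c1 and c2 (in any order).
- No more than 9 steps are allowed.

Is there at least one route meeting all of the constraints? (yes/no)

yes

One route that works: a1 → b1 → c1 → c2 → c3 → d3.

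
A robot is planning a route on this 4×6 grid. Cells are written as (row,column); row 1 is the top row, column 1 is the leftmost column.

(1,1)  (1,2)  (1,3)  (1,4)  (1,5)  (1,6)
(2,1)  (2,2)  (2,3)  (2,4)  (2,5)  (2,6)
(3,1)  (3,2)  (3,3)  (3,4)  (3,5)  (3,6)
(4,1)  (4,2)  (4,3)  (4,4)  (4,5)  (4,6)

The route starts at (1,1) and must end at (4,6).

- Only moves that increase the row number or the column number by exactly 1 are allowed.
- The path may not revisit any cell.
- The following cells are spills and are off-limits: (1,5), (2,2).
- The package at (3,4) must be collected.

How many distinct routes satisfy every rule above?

12

A right/down-only route from (1,1) to (4,6) makes exactly 3 down-moves and 5 right-moves in some order.
With no other constraints that would be C(8,3) = 56 routes.
Split at (3,4) and multiply the segment counts (each segment already excludes blocked cells): (1,1)→(3,4): 4; (3,4)→(4,6): 3; product = 12.
That gives 12 routes.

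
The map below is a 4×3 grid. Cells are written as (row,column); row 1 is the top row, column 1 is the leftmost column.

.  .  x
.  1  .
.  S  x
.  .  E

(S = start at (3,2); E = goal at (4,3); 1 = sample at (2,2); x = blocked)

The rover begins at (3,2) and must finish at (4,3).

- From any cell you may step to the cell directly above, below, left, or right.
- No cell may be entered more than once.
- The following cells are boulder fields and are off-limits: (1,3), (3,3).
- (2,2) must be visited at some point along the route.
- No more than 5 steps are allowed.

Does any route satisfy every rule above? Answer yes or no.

no

Exhausting the options from (3,2), every branch either dead-ends against blocked cells, would have to re-enter a cell already used, runs past the 5-move limit, or reaches the goal with a constraint still unmet.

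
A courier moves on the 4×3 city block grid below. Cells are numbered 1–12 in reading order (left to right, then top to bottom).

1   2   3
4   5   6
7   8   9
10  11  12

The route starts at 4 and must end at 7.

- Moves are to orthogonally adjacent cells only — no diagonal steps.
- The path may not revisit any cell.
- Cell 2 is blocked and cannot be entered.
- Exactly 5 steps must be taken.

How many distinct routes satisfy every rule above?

Need simple routes of exactly 5 moves from 4 to 7 (Manhattan distance 1, so 2 moves are spent on a detour and 2 undoing it).
Enumerating: 4 5 8 11 10 7 | 4 5 6 9 8 7.
That gives 2 routes.

2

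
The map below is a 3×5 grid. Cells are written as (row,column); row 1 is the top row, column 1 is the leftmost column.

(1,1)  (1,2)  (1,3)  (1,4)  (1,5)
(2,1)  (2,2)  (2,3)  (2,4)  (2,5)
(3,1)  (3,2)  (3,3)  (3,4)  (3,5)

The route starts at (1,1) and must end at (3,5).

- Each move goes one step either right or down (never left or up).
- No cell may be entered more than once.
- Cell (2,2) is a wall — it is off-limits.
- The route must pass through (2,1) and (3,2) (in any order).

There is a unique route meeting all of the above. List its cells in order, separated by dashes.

(1,1) - (2,1) - (3,1) - (3,2) - (3,3) - (3,4) - (3,5)

Moves only go right or down, so the column and row indices never decrease.
Route from (1,1): 2× down (reaching (3,1)), 4× right (reaching (3,5)) — 6 moves in all.
Check: all required cells visited.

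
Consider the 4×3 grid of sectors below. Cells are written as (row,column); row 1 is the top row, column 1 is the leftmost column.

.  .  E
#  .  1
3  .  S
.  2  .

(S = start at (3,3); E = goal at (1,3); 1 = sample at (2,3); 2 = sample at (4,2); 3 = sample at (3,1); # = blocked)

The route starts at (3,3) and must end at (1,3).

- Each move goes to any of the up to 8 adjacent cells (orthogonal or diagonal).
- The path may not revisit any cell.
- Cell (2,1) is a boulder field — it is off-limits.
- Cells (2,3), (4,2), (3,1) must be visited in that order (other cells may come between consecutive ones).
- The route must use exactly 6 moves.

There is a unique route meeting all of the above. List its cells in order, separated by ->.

The waypoints must appear in the order (2,3), (4,2), (3,1), with no cell reused.
Route from (3,3): up to (2,3), down-left to (3,2), down to (4,2), up-left to (3,1), 2× up-right (reaching (1,3)) — 6 moves in all.
Check: order respected (1 at step 1, 2 at step 3, 3 at step 4); 6 moves as required.

(3,3) -> (2,3) -> (3,2) -> (4,2) -> (3,1) -> (2,2) -> (1,3)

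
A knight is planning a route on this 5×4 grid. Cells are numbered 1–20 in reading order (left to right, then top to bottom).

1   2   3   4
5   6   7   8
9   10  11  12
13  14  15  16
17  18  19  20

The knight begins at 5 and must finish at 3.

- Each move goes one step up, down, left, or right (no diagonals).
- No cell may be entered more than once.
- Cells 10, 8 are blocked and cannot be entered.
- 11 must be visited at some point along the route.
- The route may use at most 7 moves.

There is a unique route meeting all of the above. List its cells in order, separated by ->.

5 -> 9 -> 13 -> 14 -> 15 -> 11 -> 7 -> 3

Any route must reach 11 and still end at 3 within 7 moves, so the order of the required stops is forced.
Route from 5: down 2 to 13, right 2 to 15, up 3 to 3 — 7 moves in all.
Check: all required cells visited; 7 ≤ 7 moves.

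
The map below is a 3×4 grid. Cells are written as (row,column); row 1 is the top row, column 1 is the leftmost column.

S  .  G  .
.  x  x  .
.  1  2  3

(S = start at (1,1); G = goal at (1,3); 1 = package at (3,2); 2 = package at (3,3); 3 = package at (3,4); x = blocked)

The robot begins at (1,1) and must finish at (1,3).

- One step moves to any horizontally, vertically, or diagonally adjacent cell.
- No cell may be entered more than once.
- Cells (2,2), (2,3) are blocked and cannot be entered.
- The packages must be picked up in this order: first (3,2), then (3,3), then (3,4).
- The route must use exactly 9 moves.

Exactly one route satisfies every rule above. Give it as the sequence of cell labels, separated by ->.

The waypoints must appear in the order (3,2), (3,3), (3,4), with no cell reused.
Route from (1,1): right 1 to (1,2), down-left 1 to (2,1), down 1 to (3,1), right 3 to (3,4), up 2 to (1,4), left 1 to (1,3) — 9 moves in all.
Check: order respected (1 at step 4, 2 at step 5, 3 at step 6); 9 moves as required.

(1,1) -> (1,2) -> (2,1) -> (3,1) -> (3,2) -> (3,3) -> (3,4) -> (2,4) -> (1,4) -> (1,3)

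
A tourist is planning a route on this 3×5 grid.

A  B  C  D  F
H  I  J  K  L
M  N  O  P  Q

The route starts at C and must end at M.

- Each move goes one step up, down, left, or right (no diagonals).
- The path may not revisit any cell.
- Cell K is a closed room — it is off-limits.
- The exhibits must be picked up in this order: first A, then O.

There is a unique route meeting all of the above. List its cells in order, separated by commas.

The waypoints must appear in the order A, O, with no cell reused.
Route from C: left 2 to A, down 1 to H, right 2 to J, down 1 to O, left 2 to M — 8 moves in all.
Check: order respected (A at step 2, O at step 6).

C, B, A, H, I, J, O, N, M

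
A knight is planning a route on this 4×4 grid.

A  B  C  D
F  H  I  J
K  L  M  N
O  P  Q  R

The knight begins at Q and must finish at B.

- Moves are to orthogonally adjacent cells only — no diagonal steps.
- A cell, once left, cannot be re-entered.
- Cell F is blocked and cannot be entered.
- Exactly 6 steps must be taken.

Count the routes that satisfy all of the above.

Need simple routes of exactly 6 moves from Q to B (Manhattan distance 4, so 1 moves are spent on a detour and 1 undoing it).
Branch systematically from the start, pruning whenever the remaining move budget drops below the Manhattan distance to B or differs from it in parity. Grouping the completions by first move — via M: 5; via P: 4; via R: 6 — and summing: 5 + 4 + 6 = 15.
That gives 15 routes.

15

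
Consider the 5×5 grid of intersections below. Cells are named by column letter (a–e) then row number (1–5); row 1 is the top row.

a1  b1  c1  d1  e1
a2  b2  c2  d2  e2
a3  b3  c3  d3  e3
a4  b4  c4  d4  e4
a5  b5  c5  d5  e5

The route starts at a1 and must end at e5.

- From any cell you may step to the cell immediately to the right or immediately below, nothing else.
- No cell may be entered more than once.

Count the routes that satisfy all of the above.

A right/down-only route from a1 to e5 makes exactly 4 down-moves and 4 right-moves in some order.
With no other constraints that would be C(8,4) = 70 routes.
That gives 70 routes.

70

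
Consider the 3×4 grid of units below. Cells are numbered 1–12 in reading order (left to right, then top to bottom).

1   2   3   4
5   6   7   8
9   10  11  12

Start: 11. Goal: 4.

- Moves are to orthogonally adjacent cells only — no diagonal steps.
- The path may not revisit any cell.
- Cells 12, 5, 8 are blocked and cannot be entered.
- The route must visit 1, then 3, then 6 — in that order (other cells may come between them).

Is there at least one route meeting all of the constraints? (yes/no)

1 must be visited but has only one open neighbour (2), and it is neither the start nor the goal — the route would have to enter and leave through 2, re-entering it.

no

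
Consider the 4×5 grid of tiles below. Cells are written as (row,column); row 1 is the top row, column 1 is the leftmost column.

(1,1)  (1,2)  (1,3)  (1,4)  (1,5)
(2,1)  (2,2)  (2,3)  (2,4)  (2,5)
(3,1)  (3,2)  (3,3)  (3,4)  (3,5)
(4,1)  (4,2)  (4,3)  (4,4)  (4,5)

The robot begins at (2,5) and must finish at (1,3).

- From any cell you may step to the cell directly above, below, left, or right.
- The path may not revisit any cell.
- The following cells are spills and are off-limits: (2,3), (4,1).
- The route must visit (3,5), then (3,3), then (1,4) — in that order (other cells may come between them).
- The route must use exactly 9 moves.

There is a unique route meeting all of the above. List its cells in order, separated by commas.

(2,5), (3,5), (4,5), (4,4), (4,3), (3,3), (3,4), (2,4), (1,4), (1,3)

The waypoints must appear in the order (3,5), (3,3), (1,4), with no cell reused.
Route from (2,5): 2× down (reaching (4,5)), 2× left (reaching (4,3)), up to (3,3), right to (3,4), 2× up (reaching (1,4)), left to (1,3) — 9 moves in all.
Check: order respected ((3,5) at step 1, (3,3) at step 5, (1,4) at step 8); 9 moves as required.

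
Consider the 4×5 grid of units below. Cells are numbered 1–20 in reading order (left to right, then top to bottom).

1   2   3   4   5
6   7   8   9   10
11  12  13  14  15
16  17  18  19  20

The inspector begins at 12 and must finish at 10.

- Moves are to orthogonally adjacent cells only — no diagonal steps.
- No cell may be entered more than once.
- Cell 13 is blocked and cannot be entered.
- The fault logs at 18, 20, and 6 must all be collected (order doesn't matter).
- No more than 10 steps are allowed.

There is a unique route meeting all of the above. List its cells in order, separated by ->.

The 10-move cap with required stops at 18, 20, 6 leaves no slack for detours.
Route from 12: up 1 to 7, left 1 to 6, down 2 to 16, right 4 to 20, up 2 to 10 — 10 moves in all.
Check: all required cells visited; 10 ≤ 10 moves.

12 -> 7 -> 6 -> 11 -> 16 -> 17 -> 18 -> 19 -> 20 -> 15 -> 10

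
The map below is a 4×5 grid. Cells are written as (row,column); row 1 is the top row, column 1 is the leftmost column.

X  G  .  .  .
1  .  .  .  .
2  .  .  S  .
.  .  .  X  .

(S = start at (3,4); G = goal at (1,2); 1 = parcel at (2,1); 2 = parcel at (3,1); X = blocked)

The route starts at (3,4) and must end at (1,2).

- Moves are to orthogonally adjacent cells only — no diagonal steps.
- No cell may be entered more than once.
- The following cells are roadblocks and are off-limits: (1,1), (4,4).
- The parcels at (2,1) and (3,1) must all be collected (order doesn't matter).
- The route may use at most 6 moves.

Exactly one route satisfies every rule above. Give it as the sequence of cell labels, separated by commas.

Any route must reach (2,1) and (3,1) and still end at (1,2) within 6 moves, so the order of the required stops is forced.
Route from (3,4): 3× left (reaching (3,1)), up to (2,1), right to (2,2), up to (1,2) — 6 moves in all.
Check: all required cells visited; 6 ≤ 6 moves.

(3,4), (3,3), (3,2), (3,1), (2,1), (2,2), (1,2)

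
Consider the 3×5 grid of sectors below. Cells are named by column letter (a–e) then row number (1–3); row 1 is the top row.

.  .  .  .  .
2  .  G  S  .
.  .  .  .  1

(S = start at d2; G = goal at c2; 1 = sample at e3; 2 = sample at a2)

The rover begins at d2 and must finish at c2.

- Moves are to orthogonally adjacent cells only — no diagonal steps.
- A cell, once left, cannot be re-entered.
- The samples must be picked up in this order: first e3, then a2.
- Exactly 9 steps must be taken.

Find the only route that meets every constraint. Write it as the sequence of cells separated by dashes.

The waypoints must appear in the order e3, a2, with no cell reused.
Route from d2: right to e2, down to e3, 4× left (reaching a3), up to a2, 2× right (reaching c2) — 9 moves in all.
Check: order respected (1 at step 2, 2 at step 7); 9 moves as required.

d2 - e2 - e3 - d3 - c3 - b3 - a3 - a2 - b2 - c2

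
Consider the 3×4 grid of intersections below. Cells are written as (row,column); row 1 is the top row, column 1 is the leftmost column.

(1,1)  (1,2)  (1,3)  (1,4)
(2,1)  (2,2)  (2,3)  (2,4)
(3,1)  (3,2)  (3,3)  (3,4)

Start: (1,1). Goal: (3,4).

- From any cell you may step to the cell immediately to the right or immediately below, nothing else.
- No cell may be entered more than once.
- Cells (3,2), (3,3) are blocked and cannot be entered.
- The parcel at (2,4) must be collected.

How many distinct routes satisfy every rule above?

A right/down-only route from (1,1) to (3,4) makes exactly 2 down-moves and 3 right-moves in some order.
With no other constraints that would be C(5,2) = 10 routes.
Split at (2,4) and multiply the segment counts (each segment already excludes blocked cells): (1,1)→(2,4): 4; (2,4)→(3,4): 1; product = 4.
That gives 4 routes.

4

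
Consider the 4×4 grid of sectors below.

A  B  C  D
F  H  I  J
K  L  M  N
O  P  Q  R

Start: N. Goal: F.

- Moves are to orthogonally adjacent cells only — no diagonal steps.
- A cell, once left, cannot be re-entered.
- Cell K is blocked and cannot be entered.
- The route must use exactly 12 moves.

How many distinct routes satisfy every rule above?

Need simple routes of exactly 12 moves from N to F (Manhattan distance 4, so 4 moves are spent on a detour and 4 undoing it).
Enumerating: N J D C I M Q P L H B A F | N R Q M L H I J D C B A F | N R Q P L H I J D C B A F | N R Q P L M I J D C B H F | N R Q P L M I J D C B A F | N M Q P L H I J D C B A F.
That gives 6 routes.

6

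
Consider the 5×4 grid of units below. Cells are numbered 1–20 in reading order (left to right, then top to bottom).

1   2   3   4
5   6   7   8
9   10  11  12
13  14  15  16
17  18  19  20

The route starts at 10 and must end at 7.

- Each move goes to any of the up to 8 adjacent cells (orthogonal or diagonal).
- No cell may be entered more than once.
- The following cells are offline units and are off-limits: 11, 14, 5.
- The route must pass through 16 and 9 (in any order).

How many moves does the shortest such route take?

7

Any route passes through 16 and 9 in some order between 10 and 7. Summing Chebyshev distances along each leg and taking the cheapest ordering (10 → 9 → 16 → 7) gives a lower bound of 1 + 3 + 2 = 6 moves.
The shortest route satisfying every rule uses 7 moves: 10 → 9 → 13 → 18 → 15 → 16 → 12 → 7.
The bound of 6 isn't tight here; checking systematically, no route of length 6 through 6 satisfies every constraint, so 7 is the minimum.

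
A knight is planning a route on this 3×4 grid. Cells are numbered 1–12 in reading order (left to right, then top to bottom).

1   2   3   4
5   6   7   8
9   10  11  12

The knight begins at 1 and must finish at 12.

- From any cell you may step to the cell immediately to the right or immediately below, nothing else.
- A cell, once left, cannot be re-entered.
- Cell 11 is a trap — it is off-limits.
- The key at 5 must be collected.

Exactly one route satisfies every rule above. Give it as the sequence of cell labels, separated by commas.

1, 5, 6, 7, 8, 12

Moves only go right or down, so the column and row indices never decrease.
Route from 1: down to 5, 3× right (reaching 8), down to 12 — 5 moves in all.
Check: all required cells visited.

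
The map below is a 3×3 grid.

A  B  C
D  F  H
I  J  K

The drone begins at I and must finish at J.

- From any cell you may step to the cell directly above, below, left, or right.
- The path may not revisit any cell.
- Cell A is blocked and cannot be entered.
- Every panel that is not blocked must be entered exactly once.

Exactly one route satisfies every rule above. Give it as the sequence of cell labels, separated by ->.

I -> D -> F -> B -> C -> H -> K -> J

Need to visit all 8 open cells exactly once, starting at I and ending at J.
Cell C has only two open neighbours (H and B), so the path must pass straight through it: one of those is the cell it's entered from and the other is where it exits.
Route from I: up 1 to D, right 1 to F, up 1 to B, right 1 to C, down 2 to K, left 1 to J — 7 moves in all.
Check: all 8 open cells covered.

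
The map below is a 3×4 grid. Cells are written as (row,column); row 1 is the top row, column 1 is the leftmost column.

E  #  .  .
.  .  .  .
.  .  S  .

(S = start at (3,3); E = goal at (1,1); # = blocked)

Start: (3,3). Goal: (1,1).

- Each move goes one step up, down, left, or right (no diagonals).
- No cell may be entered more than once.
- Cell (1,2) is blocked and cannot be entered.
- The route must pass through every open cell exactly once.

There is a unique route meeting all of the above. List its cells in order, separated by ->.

Need to visit all 11 open cells exactly once, starting at (3,3) and ending at (1,1).
Route from (3,3): right to (3,4), 2× up (reaching (1,4)), left to (1,3), down to (2,3), left to (2,2), down to (3,2), left to (3,1), 2× up (reaching (1,1)) — 10 moves in all.
Check: all 11 open cells covered.

(3,3) -> (3,4) -> (2,4) -> (1,4) -> (1,3) -> (2,3) -> (2,2) -> (3,2) -> (3,1) -> (2,1) -> (1,1)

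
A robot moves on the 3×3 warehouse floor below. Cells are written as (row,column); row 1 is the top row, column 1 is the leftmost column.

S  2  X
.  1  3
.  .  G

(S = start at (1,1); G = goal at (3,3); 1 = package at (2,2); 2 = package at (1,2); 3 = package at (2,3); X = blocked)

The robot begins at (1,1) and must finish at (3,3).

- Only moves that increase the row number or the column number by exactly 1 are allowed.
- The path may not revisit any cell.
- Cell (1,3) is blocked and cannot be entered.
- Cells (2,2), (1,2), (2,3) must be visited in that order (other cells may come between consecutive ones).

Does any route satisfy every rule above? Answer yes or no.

(1,2) lies above (2,2), so going from (2,2) to (1,2) would need an upward move — but moves only go right/down, so (2,2) cannot be visited before (1,2).

no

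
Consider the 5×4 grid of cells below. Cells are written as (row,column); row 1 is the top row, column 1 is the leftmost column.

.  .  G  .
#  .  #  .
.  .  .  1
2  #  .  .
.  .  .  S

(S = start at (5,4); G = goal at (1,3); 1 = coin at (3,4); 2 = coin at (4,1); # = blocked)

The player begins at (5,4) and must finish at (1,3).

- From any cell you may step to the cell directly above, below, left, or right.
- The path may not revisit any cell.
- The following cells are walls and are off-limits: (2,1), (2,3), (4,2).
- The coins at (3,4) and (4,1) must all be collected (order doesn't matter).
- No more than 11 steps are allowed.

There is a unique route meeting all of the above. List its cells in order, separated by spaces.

(5,4) (5,3) (5,2) (5,1) (4,1) (3,1) (3,2) (3,3) (3,4) (2,4) (1,4) (1,3)

The 11-move cap with required stops at (3,4), (4,1) leaves no slack for detours.
Route from (5,4): left 3 to (5,1), up 2 to (3,1), right 3 to (3,4), up 2 to (1,4), left 1 to (1,3) — 11 moves in all.
Check: all required cells visited; 11 ≤ 11 moves.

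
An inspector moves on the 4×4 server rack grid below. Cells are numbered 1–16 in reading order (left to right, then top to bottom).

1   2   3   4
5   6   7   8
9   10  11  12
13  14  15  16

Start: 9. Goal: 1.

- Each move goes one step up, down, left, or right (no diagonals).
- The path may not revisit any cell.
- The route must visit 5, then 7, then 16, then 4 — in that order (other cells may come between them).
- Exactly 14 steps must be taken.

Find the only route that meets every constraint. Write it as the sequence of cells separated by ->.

9 -> 5 -> 6 -> 7 -> 11 -> 10 -> 14 -> 15 -> 16 -> 12 -> 8 -> 4 -> 3 -> 2 -> 1

The waypoints must appear in the order 5, 7, 16, 4, with no cell reused.
Route from 9: up 1 to 5, right 2 to 7, down 1 to 11, left 1 to 10, down 1 to 14, right 2 to 16, up 3 to 4, left 3 to 1 — 14 moves in all.
Check: order respected (5 at step 1, 7 at step 3, 16 at step 8, 4 at step 11); 14 moves as required.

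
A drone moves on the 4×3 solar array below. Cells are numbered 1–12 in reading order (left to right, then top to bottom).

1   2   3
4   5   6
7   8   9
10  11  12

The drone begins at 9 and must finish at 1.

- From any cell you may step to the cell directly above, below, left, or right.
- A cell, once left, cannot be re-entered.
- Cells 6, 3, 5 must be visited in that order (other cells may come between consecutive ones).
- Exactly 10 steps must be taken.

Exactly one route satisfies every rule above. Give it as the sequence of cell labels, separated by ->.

9 -> 6 -> 3 -> 2 -> 5 -> 8 -> 11 -> 10 -> 7 -> 4 -> 1

The waypoints must appear in the order 6, 3, 5, with no cell reused.
Route from 9: up 2 to 3, left 1 to 2, down 3 to 11, left 1 to 10, up 3 to 1 — 10 moves in all.
Check: order respected (6 at step 1, 3 at step 2, 5 at step 4); 10 moves as required.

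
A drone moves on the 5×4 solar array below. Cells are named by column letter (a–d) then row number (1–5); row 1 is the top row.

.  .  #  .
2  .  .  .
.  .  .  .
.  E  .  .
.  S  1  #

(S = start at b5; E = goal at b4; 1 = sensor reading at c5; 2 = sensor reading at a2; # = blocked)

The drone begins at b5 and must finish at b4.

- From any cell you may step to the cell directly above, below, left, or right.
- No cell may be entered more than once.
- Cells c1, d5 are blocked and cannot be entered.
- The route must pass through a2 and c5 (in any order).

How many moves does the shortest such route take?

Any route passes through a2 and c5 in some order between b5 and b4. Summing Manhattan distances along each leg and taking the cheapest ordering (b5 → c5 → a2 → b4) gives a lower bound of 1 + 5 + 3 = 9 moves.
A route of 9 moves achieves this: b5 → c5 → c4 → c3 → c2 → b2 → a2 → a3 → a4 → b4.
Since 9 matches the lower bound, it is optimal.

9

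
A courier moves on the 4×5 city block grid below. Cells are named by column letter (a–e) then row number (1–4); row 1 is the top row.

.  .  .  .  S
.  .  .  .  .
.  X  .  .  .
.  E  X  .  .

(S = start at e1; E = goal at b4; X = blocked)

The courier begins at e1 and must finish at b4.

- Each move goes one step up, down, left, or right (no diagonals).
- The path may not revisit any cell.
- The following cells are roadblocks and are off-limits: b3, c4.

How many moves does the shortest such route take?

The Manhattan distance from e1 to b4 is |1−4| + |5−2| = 6, so at least 6 moves are needed.
That bound ignores the blocked cells. Measuring each leg by the fewest moves that actually steer around them (e1→b4: 8) raises the lower bound to 8.
A route of 8 moves exists: e1 → e2 → d2 → c2 → b2 → a2 → a3 → a4 → b4.
Since 8 matches that lower bound, it is optimal.

8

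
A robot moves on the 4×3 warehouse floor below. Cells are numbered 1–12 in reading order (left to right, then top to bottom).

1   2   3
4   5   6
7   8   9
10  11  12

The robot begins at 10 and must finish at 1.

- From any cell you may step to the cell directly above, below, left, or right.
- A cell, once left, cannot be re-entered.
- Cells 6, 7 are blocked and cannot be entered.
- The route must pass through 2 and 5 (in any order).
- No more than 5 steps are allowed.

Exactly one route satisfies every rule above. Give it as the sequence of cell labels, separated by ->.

10 -> 11 -> 8 -> 5 -> 2 -> 1

Any route must reach 2 and 5 and still end at 1 within 5 moves, so the order of the required stops is forced.
Route from 10: right 1 to 11, up 3 to 2, left 1 to 1 — 5 moves in all.
Check: all required cells visited; 5 ≤ 5 moves.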